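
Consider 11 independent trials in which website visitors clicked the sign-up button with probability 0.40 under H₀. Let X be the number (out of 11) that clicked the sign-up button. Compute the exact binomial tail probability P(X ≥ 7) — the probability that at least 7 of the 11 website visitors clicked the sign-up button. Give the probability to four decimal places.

P = 0.0994

X ~ Binomial(n=11, p=0.40).
P(X ≥ 7) = Σ_{j=7}^{11} C(11,j)·0.40^j·0.60^{11−j}.
= 0.070071 + 0.023357 + 0.005190 + 0.000692 + 0.000042 = 0.0994.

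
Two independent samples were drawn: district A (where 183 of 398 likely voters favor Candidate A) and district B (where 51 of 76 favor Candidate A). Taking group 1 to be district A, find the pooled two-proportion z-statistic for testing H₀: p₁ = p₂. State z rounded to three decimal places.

z = -3.375

Sample proportions: p̂₁ = 183/398 = 0.45980 and p̂₂ = 51/76 = 0.67105.
Pooling: p̂ = 234/474 = 0.49367.
Pooled SE = √[0.2499599·0.01567046] ≈ 0.062586.
z = (p̂₁ − p̂₂)/SE = (0.45980 − 0.67105)/0.062586 = -0.21125/0.062586 = -3.375.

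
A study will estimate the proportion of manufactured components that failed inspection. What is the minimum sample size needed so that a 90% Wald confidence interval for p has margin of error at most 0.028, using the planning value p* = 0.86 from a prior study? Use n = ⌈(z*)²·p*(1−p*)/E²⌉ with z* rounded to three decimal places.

z* = 1.645 at the 90% level.
p*(1−p*) = 0.86·0.14 = 0.1204.
(z*)²·p*(1−p*)/E² = 2.706025·0.1204/0.000784 = 415.568.
⌈415.568⌉ = 416.

n = 416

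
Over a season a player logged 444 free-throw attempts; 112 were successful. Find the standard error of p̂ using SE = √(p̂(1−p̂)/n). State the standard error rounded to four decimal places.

Sample proportion p̂ = 112/444 = 0.25225.
p̂(1−p̂) = 0.25225·0.74775 = 0.188620.
Dividing by n and taking the root: √0.000424820 = 0.0206.

SE = 0.0206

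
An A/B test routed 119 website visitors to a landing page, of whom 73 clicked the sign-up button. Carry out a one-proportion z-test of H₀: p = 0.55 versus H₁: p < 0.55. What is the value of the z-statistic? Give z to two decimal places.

z = 1.39

Sample proportion p̂ = 73/119 = 0.61345.
Under H₀, SE = √(p₀(1−p₀)/n) = √(0.55·0.45/119) = √0.002079832 = 0.045605.
z = (p̂ − p₀)/SE = (0.61345 − 0.55)/0.045605 = 1.39.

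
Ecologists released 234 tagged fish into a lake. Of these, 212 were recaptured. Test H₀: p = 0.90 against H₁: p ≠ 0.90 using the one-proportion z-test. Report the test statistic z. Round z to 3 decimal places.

z = 0.305

With x = 212 successes in n = 234, p̂ = 0.90598.
SE₀ = √(0.90·0.10/234) = 0.019612.
z = (0.90598 − 0.90)/0.019612 = 0.00598/0.019612 = 0.305.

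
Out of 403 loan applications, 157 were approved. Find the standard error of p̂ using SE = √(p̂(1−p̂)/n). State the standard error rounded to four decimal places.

p̂ = 157/403 = 0.38958.
p̂(1−p̂) = 0.38958·0.61042 = 0.237807.
Dividing by n and taking the root: √0.000590092 = 0.0243.

SE = 0.0243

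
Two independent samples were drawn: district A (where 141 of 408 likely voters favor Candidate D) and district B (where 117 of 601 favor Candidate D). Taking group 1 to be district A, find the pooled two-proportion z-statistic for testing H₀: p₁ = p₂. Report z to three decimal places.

Sample proportions: p̂₁ = 141/408 = 0.34559 and p̂₂ = 117/601 = 0.19468.
Pooled p̂ = (141+117)/(408+601) = 258/1009 = 0.25570.
SE = √[p̂(1−p̂)(1/n₁+1/n₂)] = √[0.25570·0.74430·(1/408+1/601)] ≈ 0.027984.
z = 0.15091/0.027984 = 5.393.

z = 5.393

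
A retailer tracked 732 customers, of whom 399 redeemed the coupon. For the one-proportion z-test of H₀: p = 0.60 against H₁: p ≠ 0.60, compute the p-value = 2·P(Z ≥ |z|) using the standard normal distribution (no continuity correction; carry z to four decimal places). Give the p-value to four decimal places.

Sample proportion p̂ = 399/732 = 0.54508.
Under H₀, SE = √(p₀(1−p₀)/n) = √(0.60·0.40/732) = √0.000327869 = 0.018107.
Test statistic (full precision, shown to 4 dp): z = (399/732 − 0.60)/SE₀ ≈ -3.0329.
p-value = 2·P(Z ≥ |z|) with z = -3.0329 → 0.0024.

p-value = 0.0024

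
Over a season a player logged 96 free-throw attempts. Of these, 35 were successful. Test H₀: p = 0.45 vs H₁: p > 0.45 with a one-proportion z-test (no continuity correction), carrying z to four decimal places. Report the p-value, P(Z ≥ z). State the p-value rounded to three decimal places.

p-value = 0.954

Sample proportion p̂ = 35/96 = 0.36458.
SE₀ = √(0.45·0.55/96) = 0.050775.
Test statistic (full precision, shown to 4 dp): z = (35/96 − 0.45)/SE₀ ≈ -1.6823.
p-value = P(Z ≥ z) with z = -1.6823 → 0.954.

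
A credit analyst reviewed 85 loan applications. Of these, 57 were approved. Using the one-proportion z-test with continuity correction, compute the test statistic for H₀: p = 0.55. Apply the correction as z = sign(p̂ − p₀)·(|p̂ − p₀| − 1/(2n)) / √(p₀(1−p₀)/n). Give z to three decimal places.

With x = 57 successes in n = 85, p̂ = 0.67059. p̂ − p₀ = 0.120588.
1/(2n) = 0.005882.
Corrected numerator: |0.120588| − 0.005882 = 0.114706.
Under H₀, SE = √(p₀(1−p₀)/n) = √(0.55·0.45/85) = √0.002911765 = 0.053961.
z = +0.114706/0.053961 = 2.126.

z = 2.126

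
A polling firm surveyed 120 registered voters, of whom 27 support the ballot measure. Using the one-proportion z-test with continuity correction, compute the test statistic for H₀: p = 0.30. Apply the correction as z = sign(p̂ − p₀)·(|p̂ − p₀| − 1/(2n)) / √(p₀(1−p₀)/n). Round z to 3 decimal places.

z = -1.693

Sample proportion p̂ = 27/120 = 0.22500. p̂ − p₀ = -0.075000.
Continuity correction 1/(2n) = 1/240 = 0.004167.
Corrected numerator: |-0.075000| − 0.004167 = 0.070833.
SE₀ = √(0.30·0.70/120) = 0.041833.
z = (−)0.070833/0.041833 = -1.693.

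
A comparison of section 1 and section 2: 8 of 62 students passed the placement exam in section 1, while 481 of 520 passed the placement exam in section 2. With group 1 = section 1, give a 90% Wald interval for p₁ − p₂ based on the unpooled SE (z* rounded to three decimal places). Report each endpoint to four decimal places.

(-0.8685, -0.7234)

p̂₁ = 0.12903, p̂₂ = 0.92500, so the observed difference is -0.79597.
SE = √(0.001812628 + 0.000133413) = √0.001946041 = 0.044114.
z* = 1.645 at the 90% level. Margin = 1.645·0.044114 = 0.07257.
So the interval runs from -0.8685 to -0.7234.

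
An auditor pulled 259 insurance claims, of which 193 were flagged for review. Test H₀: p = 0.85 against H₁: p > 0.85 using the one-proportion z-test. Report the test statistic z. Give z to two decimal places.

Sample proportion p̂ = 193/259 = 0.74517.
SE₀ = √(0.85·0.15/259) = 0.022187.
z = (p̂ − p₀)/SE = (0.74517 − 0.85)/0.022187 = -4.72.

z = -4.72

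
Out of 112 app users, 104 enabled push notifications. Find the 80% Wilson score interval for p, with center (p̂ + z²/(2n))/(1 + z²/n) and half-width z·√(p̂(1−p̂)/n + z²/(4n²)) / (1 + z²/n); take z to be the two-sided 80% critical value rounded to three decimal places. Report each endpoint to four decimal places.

p̂ = 104/112 = 0.92857; z = 1.282, so z² = 1.643524.
Denominator 1 + z²/n = 1 + 1.643524/112 = 1.014674.
Adjusted center: (0.92857 + z²/(2n))/1.014674 = 0.92237.
Radicand: p̂(1−p̂)/n + z²/(4n²) = 0.000592201 + 0.000032755 = 0.000624956.
Half-width = z·√(radicand)/denom = 1.282·0.024999/1.014674 = 0.03159.
So the interval runs from 0.8908 to 0.9540.

(0.8908, 0.9540)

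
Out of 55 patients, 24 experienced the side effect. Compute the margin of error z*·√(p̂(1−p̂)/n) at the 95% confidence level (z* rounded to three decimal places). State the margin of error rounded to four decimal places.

ME = 0.1311

The sample proportion is 24/55 = 0.43636.
Standard error of p̂: √(0.245950/55) = √0.004471826 = 0.066872.
For 95% confidence, z* = 1.960.
Margin of error = z*·SE = 1.960 × 0.066872 = 0.1311.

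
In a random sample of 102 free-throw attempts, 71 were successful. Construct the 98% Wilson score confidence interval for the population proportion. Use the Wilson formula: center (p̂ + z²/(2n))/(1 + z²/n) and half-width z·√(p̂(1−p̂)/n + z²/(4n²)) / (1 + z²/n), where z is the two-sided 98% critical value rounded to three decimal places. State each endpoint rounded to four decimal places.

p̂ = 71/102 = 0.69608; z = 2.326, so z² = 5.410276.
1 + z²/n = 1.053042.
Center = (0.69608 + 0.026521)/1.053042 = 0.68620.
Radicand: p̂(1−p̂)/n + z²/(4n²) = 0.002074051 + 0.000130005 = 0.002204056.
Half-width = 2.326·√0.002204056/1.053042 = 0.10370.
So the interval runs from 0.5825 to 0.7899.

(0.5825, 0.7899)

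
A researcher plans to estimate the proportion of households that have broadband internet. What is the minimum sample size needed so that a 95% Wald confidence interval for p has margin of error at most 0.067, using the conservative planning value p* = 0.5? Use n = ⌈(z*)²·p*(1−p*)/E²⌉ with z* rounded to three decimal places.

The 95% critical value is z* = 1.960.
p*(1−p*) = 0.50·0.50 = 0.2500.
(z*)²·p*(1−p*)/E² = 3.841600·0.2500/0.004489 = 213.945.
Rounding up, n = 214.

n = 214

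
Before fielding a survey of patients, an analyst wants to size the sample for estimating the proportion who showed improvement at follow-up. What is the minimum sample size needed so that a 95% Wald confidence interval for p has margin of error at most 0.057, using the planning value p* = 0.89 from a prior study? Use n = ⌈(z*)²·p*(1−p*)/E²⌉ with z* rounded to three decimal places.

n = 116

The 95% critical value is z* = 1.960.
p*(1−p*) = 0.89·0.11 = 0.0979.
Required n before rounding: 3.841600 × 0.0979 / 0.057² = 115.756.
Rounding up, n = 116.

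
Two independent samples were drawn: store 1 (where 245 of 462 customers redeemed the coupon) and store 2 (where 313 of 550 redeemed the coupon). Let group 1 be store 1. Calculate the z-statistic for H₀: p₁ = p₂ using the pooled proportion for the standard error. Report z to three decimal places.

z = -1.236

p̂₁ = 245/462 = 0.53030, p̂₂ = 313/550 = 0.56909.
Pooling: p̂ = 558/1012 = 0.55138.
SE = √[p̂(1−p̂)(1/n₁+1/n₂)] = √[0.55138·0.44862·(1/462+1/550)] ≈ 0.031387.
z = (p̂₁ − p̂₂)/SE = (0.53030 − 0.56909)/0.031387 = -0.03879/0.031387 = -1.236.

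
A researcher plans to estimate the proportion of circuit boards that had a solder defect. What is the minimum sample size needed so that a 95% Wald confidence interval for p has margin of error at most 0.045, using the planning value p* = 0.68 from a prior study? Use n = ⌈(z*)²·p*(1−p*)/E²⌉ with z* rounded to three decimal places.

z* = 1.960 at the 95% level.
p*(1−p*) = 0.2176.
(z*)²·p*(1−p*)/E² = 3.841600·0.2176/0.002025 = 412.806.
Rounding up, n = 413.

n = 413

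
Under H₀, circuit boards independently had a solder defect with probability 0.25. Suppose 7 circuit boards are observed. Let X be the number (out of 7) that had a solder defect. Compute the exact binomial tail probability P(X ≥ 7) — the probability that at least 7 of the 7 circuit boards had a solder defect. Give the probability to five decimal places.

X ~ Binomial(n=7, p=0.25).
P(X ≥ 7) = C(7,7)·0.25^7·0.75^0.
= 0.000061 = 0.00006.

P = 0.00006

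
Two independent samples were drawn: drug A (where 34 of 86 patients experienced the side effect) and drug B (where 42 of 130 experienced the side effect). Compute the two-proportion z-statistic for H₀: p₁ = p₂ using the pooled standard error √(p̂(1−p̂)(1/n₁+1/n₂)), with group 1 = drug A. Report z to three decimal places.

z = 1.089

p̂₁ = 34/86 = 0.39535, p̂₂ = 42/130 = 0.32308.
Pooling: p̂ = 76/216 = 0.35185.
SE = √[p̂(1−p̂)(1/n₁+1/n₂)] = √[0.35185·0.64815·(1/86+1/130)] ≈ 0.066378.
z = (p̂₁ − p̂₂)/SE = (0.39535 − 0.32308)/0.066378 = 0.07227/0.066378 = 1.089.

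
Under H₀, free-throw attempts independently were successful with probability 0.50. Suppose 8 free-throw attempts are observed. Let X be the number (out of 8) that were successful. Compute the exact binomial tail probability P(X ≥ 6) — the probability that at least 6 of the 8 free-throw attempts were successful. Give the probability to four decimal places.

P = 0.1445

X is binomial with n = 8 and p = 0.50.
P(X ≥ 6) = C(8,6)·0.50^6·0.50^2 + C(8,7)·0.50^7·0.50^1 + C(8,8)·0.50^8·0.50^0.
= 0.109375 + 0.031250 + 0.003906 = 0.1445.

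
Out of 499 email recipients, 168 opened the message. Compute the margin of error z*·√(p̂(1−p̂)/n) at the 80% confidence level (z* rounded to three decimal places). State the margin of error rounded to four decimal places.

ME = 0.0271

The sample proportion is 168/499 = 0.33667.
SE = √(p̂(1−p̂)/n) = √(0.223324/499) = 0.021155.
z* = 1.282 at the 80% level.
ME = 1.282·0.021155 = 0.0271.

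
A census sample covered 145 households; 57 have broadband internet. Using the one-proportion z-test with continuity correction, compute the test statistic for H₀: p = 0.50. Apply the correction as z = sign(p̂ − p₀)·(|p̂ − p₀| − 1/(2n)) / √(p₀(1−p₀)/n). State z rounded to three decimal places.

z = -2.491

Sample proportion p̂ = 57/145 = 0.39310. p̂ − p₀ = -0.106897.
Continuity correction 1/(2n) = 1/290 = 0.003448.
Corrected numerator: |-0.106897| − 0.003448 = 0.103449.
SE₀ = √(0.50·0.50/145) = 0.041523.
z = −0.103449/0.041523 = -2.491.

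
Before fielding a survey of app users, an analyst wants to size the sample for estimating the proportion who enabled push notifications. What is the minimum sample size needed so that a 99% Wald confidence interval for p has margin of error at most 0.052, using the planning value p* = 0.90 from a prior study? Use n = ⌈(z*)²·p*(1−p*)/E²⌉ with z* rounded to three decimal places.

n = 221

The 99% critical value is z* = 2.576.
p*(1−p*) = 0.0900.
Required n before rounding: 6.635776 × 0.0900 / 0.052² = 220.865.
⌈220.865⌉ = 221.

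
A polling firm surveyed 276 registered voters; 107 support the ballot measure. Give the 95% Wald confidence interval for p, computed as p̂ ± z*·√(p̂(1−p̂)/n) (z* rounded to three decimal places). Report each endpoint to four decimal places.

(0.3302, 0.4452)

With x = 107 successes in n = 276, p̂ = 0.38768.
SE(p̂) = √(0.38768·0.61232/276) = 0.029327.
z* = 1.960 at the 95% level.
Margin = 1.960·0.029327 = 0.05748.
CI: 0.38768 ± 0.05748 = (0.3302, 0.4452).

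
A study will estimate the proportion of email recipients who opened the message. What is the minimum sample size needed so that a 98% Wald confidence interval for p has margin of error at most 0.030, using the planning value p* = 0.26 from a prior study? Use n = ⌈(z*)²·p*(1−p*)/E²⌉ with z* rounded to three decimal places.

n = 1157

For 98% confidence, z* = 2.326.
p*(1−p*) = 0.1924.
(z*)²·p*(1−p*)/E² = 5.410276·0.1924/0.000900 = 1156.597.
Rounding up, n = 1157.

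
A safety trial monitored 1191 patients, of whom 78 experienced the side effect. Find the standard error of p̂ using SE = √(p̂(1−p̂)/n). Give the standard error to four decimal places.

SE = 0.0072

With x = 78 successes in n = 1191, p̂ = 0.06549.
p̂(1−p̂) = 0.061201.
Dividing by n and taking the root: √0.000051386 = 0.0072.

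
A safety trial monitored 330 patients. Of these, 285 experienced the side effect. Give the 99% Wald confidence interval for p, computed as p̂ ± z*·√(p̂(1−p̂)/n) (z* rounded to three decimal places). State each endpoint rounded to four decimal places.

(0.8150, 0.9123)

With x = 285 successes in n = 330, p̂ = 0.86364.
Standard error of p̂: √(0.117769/330) = √0.000356875 = 0.018891.
The 99% critical value is z* = 2.576.
Margin of error: 2.576 × 0.018891 = 0.04866.
CI: 0.86364 ± 0.04866 = (0.8150, 0.9123).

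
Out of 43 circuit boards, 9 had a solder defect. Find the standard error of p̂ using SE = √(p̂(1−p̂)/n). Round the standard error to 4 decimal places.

SE = 0.0620

The sample proportion is 9/43 = 0.20930.
p̂(1−p̂) = 0.20930·0.79070 = 0.165494.
SE = √(0.165494/43) = 0.0620.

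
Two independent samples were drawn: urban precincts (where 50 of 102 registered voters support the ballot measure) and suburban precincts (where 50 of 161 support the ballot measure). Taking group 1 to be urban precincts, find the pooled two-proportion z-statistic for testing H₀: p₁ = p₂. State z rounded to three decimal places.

Sample proportions: p̂₁ = 50/102 = 0.49020 and p̂₂ = 50/161 = 0.31056.
Pooling: p̂ = 100/263 = 0.38023.
SE = √[p̂(1−p̂)(1/n₁+1/n₂)] = √[0.38023·0.61977·(1/102+1/161)] ≈ 0.061433.
z = (p̂₁ − p̂₂)/SE = (0.49020 − 0.31056)/0.061433 = 0.17964/0.061433 = 2.924.

z = 2.924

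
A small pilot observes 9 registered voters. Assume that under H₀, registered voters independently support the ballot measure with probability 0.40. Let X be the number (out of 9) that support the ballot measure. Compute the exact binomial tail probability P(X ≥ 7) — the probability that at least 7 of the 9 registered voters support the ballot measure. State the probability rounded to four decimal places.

P = 0.0250

X is binomial with n = 9 and p = 0.40.
P(X ≥ 7) = C(9,7)·0.40^7·0.60^2 + C(9,8)·0.40^8·0.60^1 + C(9,9)·0.40^9·0.60^0.
= 0.021234 + 0.003539 + 0.000262 = 0.0250.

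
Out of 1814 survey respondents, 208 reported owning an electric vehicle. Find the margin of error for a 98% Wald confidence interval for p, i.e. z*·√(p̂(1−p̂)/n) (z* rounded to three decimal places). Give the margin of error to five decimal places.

ME = 0.01740

With x = 208 successes in n = 1814, p̂ = 0.11466.
SE = √(p̂(1−p̂)/n) = √(0.101516/1814) = 0.007481.
z* = 2.326 at the 98% level.
So ME = 0.01740.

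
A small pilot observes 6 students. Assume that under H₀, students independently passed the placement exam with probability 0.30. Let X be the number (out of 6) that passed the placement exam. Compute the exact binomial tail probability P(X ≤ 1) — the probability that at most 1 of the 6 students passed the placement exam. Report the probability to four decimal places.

X ~ Binomial(n=6, p=0.30).
P(X ≤ 1) = C(6,0)·0.30^0·0.70^6 + C(6,1)·0.30^1·0.70^5.
= 0.117649 + 0.302526 = 0.4202.

P = 0.4202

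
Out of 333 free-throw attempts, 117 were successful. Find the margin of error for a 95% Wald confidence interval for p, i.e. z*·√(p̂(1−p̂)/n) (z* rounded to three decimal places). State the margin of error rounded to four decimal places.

ME = 0.0513

Sample proportion p̂ = 117/333 = 0.35135.
SE(p̂) = √(0.35135·0.64865/333) = 0.026161.
z* = 1.960 at the 95% level.
ME = 1.960·0.026161 = 0.0513.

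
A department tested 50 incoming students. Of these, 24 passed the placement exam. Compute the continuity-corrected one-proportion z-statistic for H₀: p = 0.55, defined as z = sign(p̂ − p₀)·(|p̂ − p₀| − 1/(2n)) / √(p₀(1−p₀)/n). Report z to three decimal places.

z = -0.853

p̂ = 24/50 = 0.48000. p̂ − p₀ = -0.070000.
Continuity correction 1/(2n) = 1/100 = 0.010000.
Corrected numerator: |-0.070000| − 0.010000 = 0.060000.
Null standard error: √(0.55·0.45/50) = √0.004950000 = 0.070356.
z = −0.060000/0.070356 = -0.853.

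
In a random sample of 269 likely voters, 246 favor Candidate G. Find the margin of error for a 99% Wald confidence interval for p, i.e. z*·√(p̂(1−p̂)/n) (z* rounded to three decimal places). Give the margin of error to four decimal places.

Sample proportion p̂ = 246/269 = 0.91450.
SE = √(p̂(1−p̂)/n) = √(0.078191/269) = 0.017049.
The 99% critical value is z* = 2.576.
Margin of error = z*·SE = 2.576 × 0.017049 = 0.0439.

ME = 0.0439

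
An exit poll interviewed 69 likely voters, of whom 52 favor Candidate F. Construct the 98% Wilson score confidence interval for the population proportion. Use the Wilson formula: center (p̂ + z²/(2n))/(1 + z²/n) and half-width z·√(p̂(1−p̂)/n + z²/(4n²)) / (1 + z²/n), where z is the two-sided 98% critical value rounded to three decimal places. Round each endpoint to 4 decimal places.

Here p̂ = 52/69 = 0.75362 and z = 2.326 (z² = 5.410276).
Denominator 1 + z²/n = 1 + 5.410276/69 = 1.078410.
Adjusted center: (0.75362 + z²/(2n))/1.078410 = 0.73518.
Radicand: p̂(1−p̂)/n + z²/(4n²) = 0.002690946 + 0.000284093 = 0.002975039.
Half-width = 2.326·√0.002975039/1.078410 = 0.11764.
So the interval runs from 0.6175 to 0.8528.

(0.6175, 0.8528)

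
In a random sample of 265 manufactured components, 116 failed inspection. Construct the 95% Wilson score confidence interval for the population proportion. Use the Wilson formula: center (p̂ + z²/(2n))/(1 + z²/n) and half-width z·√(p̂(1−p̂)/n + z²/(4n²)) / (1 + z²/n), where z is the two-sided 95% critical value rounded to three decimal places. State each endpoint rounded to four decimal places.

(0.3793, 0.4979)

p̂ = 116/265 = 0.43774; z = 1.960, so z² = 3.841600.
1 + z²/n = 1.014497.
Adjusted center: (0.43774 + z²/(2n))/1.014497 = 0.43863.
Radicand: p̂(1−p̂)/n + z²/(4n²) = 0.000928767 + 0.000013676 = 0.000942443.
Half-width = z·√(radicand)/denom = 1.960·0.030699/1.014497 = 0.05931.
CI: 0.43863 ± 0.05931 = (0.3793, 0.4979).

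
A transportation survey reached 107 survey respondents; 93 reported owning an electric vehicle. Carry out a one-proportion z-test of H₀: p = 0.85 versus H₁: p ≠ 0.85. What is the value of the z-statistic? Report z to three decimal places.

z = 0.555

With x = 93 successes in n = 107, p̂ = 0.86916.
SE₀ = √(0.85·0.15/107) = 0.034519.
Test statistic: z = 0.01916/0.034519 = 0.555.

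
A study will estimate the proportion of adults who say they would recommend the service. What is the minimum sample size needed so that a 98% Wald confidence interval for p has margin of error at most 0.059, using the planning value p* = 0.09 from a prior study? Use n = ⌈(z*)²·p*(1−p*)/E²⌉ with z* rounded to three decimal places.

n = 128

z* = 2.326 at the 98% level.
p*(1−p*) = 0.09·0.91 = 0.0819.
Required n before rounding: 5.410276 × 0.0819 / 0.059² = 127.291.
⌈127.291⌉ = 128.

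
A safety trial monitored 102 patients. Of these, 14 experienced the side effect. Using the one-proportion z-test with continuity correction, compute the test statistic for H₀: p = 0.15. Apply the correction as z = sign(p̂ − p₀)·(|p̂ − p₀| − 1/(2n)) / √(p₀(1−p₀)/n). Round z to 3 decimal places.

z = -0.222

The sample proportion is 14/102 = 0.13725. p̂ − p₀ = -0.012745.
1/(2n) = 0.004902.
Corrected numerator: |-0.012745| − 0.004902 = 0.007843.
Under H₀, SE = √(p₀(1−p₀)/n) = √(0.15·0.85/102) = √0.001250000 = 0.035355.
z = −0.007843/0.035355 = -0.222.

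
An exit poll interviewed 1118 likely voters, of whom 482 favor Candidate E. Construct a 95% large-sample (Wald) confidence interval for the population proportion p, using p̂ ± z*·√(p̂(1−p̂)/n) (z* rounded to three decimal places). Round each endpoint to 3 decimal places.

With x = 482 successes in n = 1118, p̂ = 0.43113.
SE = √(p̂(1−p̂)/n) = √(0.245257/1118) = 0.014811.
The 95% critical value is z* = 1.960.
Margin = 1.960·0.014811 = 0.02903.
So the interval runs from 0.402 to 0.460.

(0.402, 0.460)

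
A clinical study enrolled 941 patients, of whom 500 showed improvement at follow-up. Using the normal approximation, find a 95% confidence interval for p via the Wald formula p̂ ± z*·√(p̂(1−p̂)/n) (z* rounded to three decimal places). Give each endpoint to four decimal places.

(0.4995, 0.5632)

Sample proportion p̂ = 500/941 = 0.53135.
Standard error of p̂: √(0.249017/941) = √0.000264630 = 0.016267.
For 95% confidence, z* = 1.960.
Margin of error: 1.960 × 0.016267 = 0.03188.
CI: 0.53135 ± 0.03188 = (0.4995, 0.5632).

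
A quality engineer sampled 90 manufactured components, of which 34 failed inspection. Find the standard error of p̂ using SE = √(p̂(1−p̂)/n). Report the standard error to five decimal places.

Sample proportion p̂ = 34/90 = 0.37778.
p̂(1−p̂) = 0.37778·0.62222 = 0.235062.
SE = √(0.235062/90) = √0.002611800 = 0.05111.

SE = 0.05111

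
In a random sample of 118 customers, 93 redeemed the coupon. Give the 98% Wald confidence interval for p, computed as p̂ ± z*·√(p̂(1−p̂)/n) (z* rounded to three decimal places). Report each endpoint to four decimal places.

(0.7006, 0.8756)

The sample proportion is 93/118 = 0.78814.
SE(p̂) = √(0.78814·0.21186/118) = 0.037617.
For 98% confidence, z* = 2.326.
Margin = 2.326·0.037617 = 0.08750.
Interval: 0.78814 ± 0.08750 → (0.7006, 0.8756).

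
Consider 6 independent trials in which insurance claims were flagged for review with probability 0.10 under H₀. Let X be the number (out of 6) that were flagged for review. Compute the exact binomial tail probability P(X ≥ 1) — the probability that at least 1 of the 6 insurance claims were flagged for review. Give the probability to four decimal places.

P = 0.4686

X ~ Binomial(n=6, p=0.10).
P(X ≥ 1) = Σ_{j=1}^{6} C(6,j)·0.10^j·0.90^{6−j}.
= 0.354294 + 0.098415 + 0.014580 + 0.001215 + 0.000054 + 0.000001 = 0.4686.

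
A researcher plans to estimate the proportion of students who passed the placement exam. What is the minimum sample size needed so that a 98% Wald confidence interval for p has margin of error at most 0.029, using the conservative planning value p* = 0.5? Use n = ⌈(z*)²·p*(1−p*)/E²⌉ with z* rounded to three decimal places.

z* = 2.326 at the 98% level.
p*(1−p*) = 0.2500.
(z*)²·p*(1−p*)/E² = 5.410276·0.2500/0.000841 = 1608.287.
Rounding up, n = 1609.

n = 1609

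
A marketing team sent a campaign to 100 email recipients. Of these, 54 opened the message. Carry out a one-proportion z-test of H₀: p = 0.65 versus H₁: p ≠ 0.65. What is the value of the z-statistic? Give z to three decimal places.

Sample proportion p̂ = 54/100 = 0.54000.
Null standard error: √(0.65·0.35/100) = √0.002275000 = 0.047697.
z = (0.54000 − 0.65)/0.047697 = -0.11000/0.047697 = -2.306.

z = -2.306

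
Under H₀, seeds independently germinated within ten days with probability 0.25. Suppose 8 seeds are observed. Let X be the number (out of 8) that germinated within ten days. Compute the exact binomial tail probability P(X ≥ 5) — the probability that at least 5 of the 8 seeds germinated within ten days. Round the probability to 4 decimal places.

P = 0.0273

X is binomial with n = 8 and p = 0.25.
P(X ≥ 5) = C(8,5)·0.25^5·0.75^3 + C(8,6)·0.25^6·0.75^2 + C(8,7)·0.25^7·0.75^1 + C(8,8)·0.25^8·0.75^0.
= 0.023071 + 0.003845 + 0.000366 + 0.000015 = 0.0273.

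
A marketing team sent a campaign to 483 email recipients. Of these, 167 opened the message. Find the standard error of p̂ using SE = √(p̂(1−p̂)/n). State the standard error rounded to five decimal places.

SE = 0.02164

With x = 167 successes in n = 483, p̂ = 0.34576.
p̂(1−p̂) = 0.34576·0.65424 = 0.226210.
SE = √(0.226210/483) = √0.000468344 = 0.02164.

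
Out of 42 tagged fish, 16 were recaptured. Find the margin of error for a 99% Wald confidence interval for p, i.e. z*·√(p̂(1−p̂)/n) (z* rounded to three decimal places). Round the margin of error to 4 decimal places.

ME = 0.1930

With x = 16 successes in n = 42, p̂ = 0.38095.
Standard error of p̂: √(0.235828/42) = √0.005614944 = 0.074933.
The 99% critical value is z* = 2.576.
ME = 2.576·0.074933 = 0.1930.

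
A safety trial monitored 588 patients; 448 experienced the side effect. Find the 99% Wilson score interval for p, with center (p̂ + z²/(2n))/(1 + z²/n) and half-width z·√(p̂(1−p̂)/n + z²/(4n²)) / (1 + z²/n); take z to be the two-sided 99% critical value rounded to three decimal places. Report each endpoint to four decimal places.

p̂ = 448/588 = 0.76190; z = 2.576, so z² = 6.635776.
Denominator 1 + z²/n = 1 + 6.635776/588 = 1.011285.
Adjusted center: (0.76190 + z²/(2n))/1.011285 = 0.75898.
Radicand: p̂(1−p̂)/n + z²/(4n²) = 0.000308513 + 0.000004798 = 0.000313311.
Half-width = 2.576·√0.000313311/1.011285 = 0.04509.
CI: 0.75898 ± 0.04509 = (0.7139, 0.8041).

(0.7139, 0.8041)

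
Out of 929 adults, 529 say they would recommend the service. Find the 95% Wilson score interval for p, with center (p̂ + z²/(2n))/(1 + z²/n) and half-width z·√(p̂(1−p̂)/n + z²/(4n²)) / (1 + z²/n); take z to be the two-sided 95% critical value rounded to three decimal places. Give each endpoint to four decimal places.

(0.5374, 0.6009)

p̂ = 529/929 = 0.56943; z = 1.960, so z² = 3.841600.
1 + z²/n = 1.004135.
Center = (0.56943 + 0.002068)/1.004135 = 0.56914.
Radicand: p̂(1−p̂)/n + z²/(4n²) = 0.000263918 + 0.000001113 = 0.000265031.
Half-width = z·√(radicand)/denom = 1.960·0.016280/1.004135 = 0.03178.
CI: 0.56914 ± 0.03178 = (0.5374, 0.6009).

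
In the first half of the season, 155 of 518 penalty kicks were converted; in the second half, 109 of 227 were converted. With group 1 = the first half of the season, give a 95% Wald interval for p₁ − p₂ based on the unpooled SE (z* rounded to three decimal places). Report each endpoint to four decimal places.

p̂₁ = 0.29923, p̂₂ = 0.48018, so the observed difference is -0.18095.
SE = √(0.000404808 + 0.001099590) = √0.001504398 = 0.038787.
The 95% critical value is z* = 1.960. Margin = 1.960·0.038787 = 0.07602.
CI: -0.18095 ± 0.07602 = (-0.2570, -0.1049).

(-0.2570, -0.1049)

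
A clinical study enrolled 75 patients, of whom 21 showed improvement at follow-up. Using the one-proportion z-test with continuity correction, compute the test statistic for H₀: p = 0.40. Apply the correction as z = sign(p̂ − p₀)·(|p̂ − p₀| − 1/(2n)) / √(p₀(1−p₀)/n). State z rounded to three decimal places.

z = -2.003

p̂ = 21/75 = 0.28000. p̂ − p₀ = -0.120000.
Continuity correction 1/(2n) = 1/150 = 0.006667.
Corrected numerator: |-0.120000| − 0.006667 = 0.113333.
Under H₀, SE = √(p₀(1−p₀)/n) = √(0.40·0.60/75) = √0.003200000 = 0.056569.
z = (−)0.113333/0.056569 = -2.003.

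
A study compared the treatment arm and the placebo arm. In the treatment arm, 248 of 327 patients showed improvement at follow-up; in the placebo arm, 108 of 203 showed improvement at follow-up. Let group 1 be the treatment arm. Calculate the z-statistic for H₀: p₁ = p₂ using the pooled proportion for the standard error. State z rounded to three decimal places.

Sample proportions: p̂₁ = 248/327 = 0.75841 and p̂₂ = 108/203 = 0.53202.
Pooling: p̂ = 356/530 = 0.67170.
SE = √[p̂(1−p̂)(1/n₁+1/n₂)] = √[0.67170·0.32830·(1/327+1/203)] ≈ 0.041960.
z = (p̂₁ − p̂₂)/SE = (0.75841 − 0.53202)/0.041960 = 0.22639/0.041960 = 5.395.

z = 5.395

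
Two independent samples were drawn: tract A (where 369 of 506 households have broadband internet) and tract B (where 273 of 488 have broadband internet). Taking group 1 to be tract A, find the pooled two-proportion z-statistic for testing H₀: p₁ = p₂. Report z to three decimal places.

z = 5.597

Sample proportions: p̂₁ = 369/506 = 0.72925 and p̂₂ = 273/488 = 0.55943.
Pooling: p̂ = 642/994 = 0.64588.
SE = √[p̂(1−p̂)(1/n₁+1/n₂)] = √[0.64588·0.35412·(1/506+1/488)] ≈ 0.030343.
z = 0.16982/0.030343 = 5.597.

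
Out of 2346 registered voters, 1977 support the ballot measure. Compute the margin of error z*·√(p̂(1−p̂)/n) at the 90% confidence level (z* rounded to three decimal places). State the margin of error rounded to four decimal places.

ME = 0.0124

p̂ = 1977/2346 = 0.84271.
SE = √(p̂(1−p̂)/n) = √(0.132549/2346) = 0.007517.
For 90% confidence, z* = 1.645.
ME = 1.645·0.007517 = 0.0124.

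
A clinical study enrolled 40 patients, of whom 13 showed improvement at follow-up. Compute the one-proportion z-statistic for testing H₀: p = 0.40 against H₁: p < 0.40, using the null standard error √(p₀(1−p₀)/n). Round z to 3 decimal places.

The sample proportion is 13/40 = 0.32500.
Under H₀, SE = √(p₀(1−p₀)/n) = √(0.40·0.60/40) = √0.006000000 = 0.077460.
z = (p̂ − p₀)/SE = (0.32500 − 0.40)/0.077460 = -0.968.

z = -0.968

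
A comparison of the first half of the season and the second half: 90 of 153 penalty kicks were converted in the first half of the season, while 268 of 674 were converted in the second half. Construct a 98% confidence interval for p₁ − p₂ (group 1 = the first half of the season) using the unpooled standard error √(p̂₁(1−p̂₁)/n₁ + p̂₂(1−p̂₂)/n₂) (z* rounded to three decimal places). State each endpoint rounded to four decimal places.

(0.0882, 0.2930)

p̂₁ = 90/153 = 0.58824, p̂₂ = 268/674 = 0.39763; p̂₁ − p̂₂ = 0.19061.
Unpooled SE = √(p̂₁(1−p̂₁)/n₁ + p̂₂(1−p̂₂)/n₂) = √(0.001583102 + 0.000355370) = 0.044028.
z* = 2.326 at the 98% level. Margin of error = 0.10241.
CI: 0.19061 ± 0.10241 = (0.0882, 0.2930).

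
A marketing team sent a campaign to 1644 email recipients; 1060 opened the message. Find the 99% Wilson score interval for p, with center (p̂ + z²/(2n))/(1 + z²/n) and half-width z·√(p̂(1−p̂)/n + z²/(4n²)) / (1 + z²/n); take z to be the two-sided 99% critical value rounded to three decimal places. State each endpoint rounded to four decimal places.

(0.6138, 0.6745)

Here p̂ = 1060/1644 = 0.64477 and z = 2.576 (z² = 6.635776).
1 + z²/n = 1.004036.
Adjusted center: (0.64477 + z²/(2n))/1.004036 = 0.64419.
Radicand: p̂(1−p̂)/n + z²/(4n²) = 0.000139320 + 0.000000614 = 0.000139934.
Half-width = 2.576·√0.000139934/1.004036 = 0.03035.
Interval: 0.64419 ± 0.03035 → (0.6138, 0.6745).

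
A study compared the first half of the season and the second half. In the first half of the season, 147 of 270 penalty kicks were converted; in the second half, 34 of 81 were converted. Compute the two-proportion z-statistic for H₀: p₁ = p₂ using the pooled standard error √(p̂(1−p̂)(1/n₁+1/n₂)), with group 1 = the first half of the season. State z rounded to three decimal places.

Sample proportions: p̂₁ = 147/270 = 0.54444 and p̂₂ = 34/81 = 0.41975.
Pooling: p̂ = 181/351 = 0.51567.
SE = √[p̂(1−p̂)(1/n₁+1/n₂)] = √[0.51567·0.48433·(1/270+1/81)] ≈ 0.063312.
z = (p̂₁ − p̂₂)/SE = (0.54444 − 0.41975)/0.063312 = 0.12469/0.063312 = 1.969.

z = 1.969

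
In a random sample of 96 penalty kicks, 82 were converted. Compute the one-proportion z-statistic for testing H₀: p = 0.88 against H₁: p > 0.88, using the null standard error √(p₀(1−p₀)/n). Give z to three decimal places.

z = -0.779

The sample proportion is 82/96 = 0.85417.
Null standard error: √(0.88·0.12/96) = √0.001100000 = 0.033166.
z = (p̂ − p₀)/SE = (0.85417 − 0.88)/0.033166 = -0.779.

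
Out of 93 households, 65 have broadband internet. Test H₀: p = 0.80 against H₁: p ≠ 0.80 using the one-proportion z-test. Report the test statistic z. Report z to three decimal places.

With x = 65 successes in n = 93, p̂ = 0.69892.
Null standard error: √(0.80·0.20/93) = √0.001720430 = 0.041478.
Test statistic: z = -0.10108/0.041478 = -2.437.

z = -2.437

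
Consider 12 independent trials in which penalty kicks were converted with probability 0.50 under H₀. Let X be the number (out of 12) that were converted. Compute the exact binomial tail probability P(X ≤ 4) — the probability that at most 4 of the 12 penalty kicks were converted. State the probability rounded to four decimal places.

P = 0.1938

X is binomial with n = 12 and p = 0.50.
P(X ≤ 4) = Σ_{j=0}^{4} C(12,j)·0.50^j·0.50^{12−j}.
= 0.000244 + 0.002930 + 0.016113 + 0.053711 + 0.120850 = 0.1938.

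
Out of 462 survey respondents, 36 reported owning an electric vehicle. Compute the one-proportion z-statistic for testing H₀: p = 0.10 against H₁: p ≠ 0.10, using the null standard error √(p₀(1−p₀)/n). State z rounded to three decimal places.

z = -1.582

p̂ = 36/462 = 0.07792.
SE₀ = √(0.10·0.90/462) = 0.013957.
z = (p̂ − p₀)/SE = (0.07792 − 0.10)/0.013957 = -1.582.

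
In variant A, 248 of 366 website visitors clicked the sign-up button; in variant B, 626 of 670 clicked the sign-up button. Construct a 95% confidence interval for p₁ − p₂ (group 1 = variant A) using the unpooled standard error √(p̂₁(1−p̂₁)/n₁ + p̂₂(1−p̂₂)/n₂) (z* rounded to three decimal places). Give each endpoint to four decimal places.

(-0.3082, -0.2053)

p̂₁ = 0.67760, p̂₂ = 0.93433, so the observed difference is -0.25673.
Unpooled SE = √(p̂₁(1−p̂₁)/n₁ + p̂₂(1−p̂₂)/n₂) = √(0.000596885 + 0.000091580) = 0.026239.
The 95% critical value is z* = 1.960. Margin of error = 0.05143.
So the interval runs from -0.3082 to -0.2053.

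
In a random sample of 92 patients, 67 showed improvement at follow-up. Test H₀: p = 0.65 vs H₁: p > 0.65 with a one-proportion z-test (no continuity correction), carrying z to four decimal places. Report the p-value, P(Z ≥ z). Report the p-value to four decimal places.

p-value = 0.0578

The sample proportion is 67/92 = 0.72826.
Under H₀, SE = √(p₀(1−p₀)/n) = √(0.65·0.35/92) = √0.002472826 = 0.049728.
z = (p̂ − p₀)/SE = (67/92 − 0.65)/0.049728 ≈ 1.5738.
p-value = P(Z ≥ z) with z = 1.5738 → 0.0578.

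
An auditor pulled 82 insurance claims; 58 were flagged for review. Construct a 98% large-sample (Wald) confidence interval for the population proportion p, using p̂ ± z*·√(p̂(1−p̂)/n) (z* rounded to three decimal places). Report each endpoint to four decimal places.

Sample proportion p̂ = 58/82 = 0.70732.
SE(p̂) = √(0.70732·0.29268/82) = 0.050246.
The 98% critical value is z* = 2.326.
Margin of error: 2.326 × 0.050246 = 0.11687.
Interval: 0.70732 ± 0.11687 → (0.5904, 0.8242).

(0.5904, 0.8242)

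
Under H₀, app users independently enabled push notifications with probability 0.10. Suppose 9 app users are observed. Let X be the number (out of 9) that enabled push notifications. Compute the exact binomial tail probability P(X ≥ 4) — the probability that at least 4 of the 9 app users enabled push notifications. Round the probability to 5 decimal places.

X ~ Binomial(n=9, p=0.10).
P(X ≥ 4) = Σ_{j=4}^{9} C(9,j)·0.10^j·0.90^{9−j}.
= 0.007440 + 0.000827 + 0.000061 + 0.000003 + 0.000000 + 0.000000 = 0.00833.

P = 0.00833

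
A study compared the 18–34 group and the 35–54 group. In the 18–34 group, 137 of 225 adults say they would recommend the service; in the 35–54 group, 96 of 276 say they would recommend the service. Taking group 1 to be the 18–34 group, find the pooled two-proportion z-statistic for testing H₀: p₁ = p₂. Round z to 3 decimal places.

Sample proportions: p̂₁ = 137/225 = 0.60889 and p̂₂ = 96/276 = 0.34783.
Pooling: p̂ = 233/501 = 0.46507.
Pooled SE = √[0.2487799·0.00806763] ≈ 0.044800.
z = (p̂₁ − p̂₂)/SE = (0.60889 − 0.34783)/0.044800 = 0.26106/0.044800 = 5.827.

z = 5.827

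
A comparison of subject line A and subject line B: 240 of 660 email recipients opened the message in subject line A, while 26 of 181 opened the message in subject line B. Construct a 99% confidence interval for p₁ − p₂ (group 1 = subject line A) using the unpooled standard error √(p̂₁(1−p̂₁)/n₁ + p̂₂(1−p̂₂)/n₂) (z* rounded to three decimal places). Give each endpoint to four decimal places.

(0.1373, 0.3027)

p̂₁ = 240/660 = 0.36364, p̂₂ = 26/181 = 0.14365; p̂₁ − p̂₂ = 0.21999.
SE = √(0.000350614 + 0.000679625) = √0.001030239 = 0.032097.
z* = 2.576 at the 99% level. Margin = 2.576·0.032097 = 0.08268.
So the interval runs from 0.1373 to 0.3027.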